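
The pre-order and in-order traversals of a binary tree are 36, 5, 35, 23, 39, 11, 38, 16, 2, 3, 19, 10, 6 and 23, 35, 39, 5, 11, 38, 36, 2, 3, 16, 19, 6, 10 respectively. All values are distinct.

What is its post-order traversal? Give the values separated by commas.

The first element of pre-order is the root; it splits in-order into left and right subtrees.
Root 36: left subtree has 6 nodes {23, 35, 39, 5, 11, 38}, right has 6 {2, 3, 16, 19, 6, 10}.
  Root 5: left subtree has 3 nodes {23, 35, 39}, right has 2 {11, 38}.
    Root 35: left subtree has 1 node {23}, right has 1 {39}.
    Root 11: left subtree has 0 nodes { }, right has 1 {38}.
  Root 16: left subtree has 2 nodes {2, 3}, right has 3 {19, 6, 10}.
    Root 2: left subtree has 0 nodes { }, right has 1 {3}.
    Root 19: left subtree has 0 nodes { }, right has 2 {6, 10}.
      Root 10: left subtree has 1 node {6}, right has 0 { }.

23, 39, 35, 38, 11, 5, 3, 2, 6, 10, 19, 16, 36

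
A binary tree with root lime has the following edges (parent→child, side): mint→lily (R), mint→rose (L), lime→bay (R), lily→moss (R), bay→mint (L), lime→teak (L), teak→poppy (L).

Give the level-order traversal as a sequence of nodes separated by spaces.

Level-order visits nodes level by level from the root, left to right within each level.
Level 0: lime
Level 1: teak, bay
Level 2: poppy, mint
Level 3: rose, lily
Level 4: moss

lime teak bay poppy mint rose lily moss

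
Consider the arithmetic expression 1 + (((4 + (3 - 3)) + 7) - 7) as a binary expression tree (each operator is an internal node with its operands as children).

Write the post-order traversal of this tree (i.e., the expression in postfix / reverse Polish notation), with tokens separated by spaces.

1 4 3 3 - + 7 + 7 - +

Post-order on an expression tree gives postfix notation: for each operator, emit left operand, right operand, then the operator.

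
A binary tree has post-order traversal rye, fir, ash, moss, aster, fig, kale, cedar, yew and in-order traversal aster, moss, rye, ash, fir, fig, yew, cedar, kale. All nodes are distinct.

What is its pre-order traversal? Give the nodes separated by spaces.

The last element of post-order is the root; it splits in-order into left and right subtrees.
Root yew: left subtree has 6 nodes {aster, moss, rye, ash, fir, fig}, right has 2 {cedar, kale}.
  Root fig: left subtree has 5 nodes {aster, moss, rye, ash, fir}, right has 0 { }.
    Root aster: left subtree has 0 nodes { }, right has 4 {moss, rye, ash, fir}.
      Root moss: left subtree has 0 nodes { }, right has 3 {rye, ash, fir}.
        Root ash: left subtree has 1 node {rye}, right has 1 {fir}.
  Root cedar: left subtree has 0 nodes { }, right has 1 {kale}.

yew fig aster moss ash rye fir cedar kale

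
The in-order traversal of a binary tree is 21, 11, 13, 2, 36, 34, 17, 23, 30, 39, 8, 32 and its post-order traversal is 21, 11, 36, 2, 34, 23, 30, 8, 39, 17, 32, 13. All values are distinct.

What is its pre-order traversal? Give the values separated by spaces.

13 11 21 32 17 34 2 36 39 30 23 8

The last element of post-order is the root; it splits in-order into left and right subtrees.
Root 13: left subtree has 2 nodes {21, 11}, right has 9 {2, 36, 34, 17, 23, 30, 39, 8, 32}.
  Root 11: left subtree has 1 node {21}, right has 0 { }.
  Root 32: left subtree has 8 nodes {2, 36, 34, 17, 23, 30, 39, 8}, right has 0 { }.
    Root 17: left subtree has 3 nodes {2, 36, 34}, right has 4 {23, 30, 39, 8}.
      Root 34: left subtree has 2 nodes {2, 36}, right has 0 { }.
        Root 2: left subtree has 0 nodes { }, right has 1 {36}.
      Root 39: left subtree has 2 nodes {23, 30}, right has 1 {8}.
        Root 30: left subtree has 1 node {23}, right has 0 { }.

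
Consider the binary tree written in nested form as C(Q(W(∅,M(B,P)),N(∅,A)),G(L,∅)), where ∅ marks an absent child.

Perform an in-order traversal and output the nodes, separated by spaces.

W B M P Q N A C L G

In-order visits the left subtree, then the node, then the right subtree.
At C: go left to Q.
  At Q: go left to W.
    At W: no left child.
    Visit W.
    At W: go right to M.
      At M: go left to B.
        B is a leaf — visit B.
      Visit M.
      At M: go right to P.
        P is a leaf — visit P.
  Visit Q.
  At Q: go right to N.
    At N: no left child.
    Visit N.
    At N: go right to A.
      A is a leaf — visit A.
Visit C.
At C: go right to G.
  At G: go left to L.
    L is a leaf — visit L.
  Visit G.
  At G: no right child.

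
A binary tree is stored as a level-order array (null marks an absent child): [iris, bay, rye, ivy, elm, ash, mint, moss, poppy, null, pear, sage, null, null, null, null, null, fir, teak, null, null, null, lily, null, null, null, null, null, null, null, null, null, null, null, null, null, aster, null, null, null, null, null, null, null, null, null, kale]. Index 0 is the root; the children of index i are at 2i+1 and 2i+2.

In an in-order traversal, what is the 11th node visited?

kale

In-order visits the left subtree, then the node, then the right subtree.
At iris: go left to bay.
  At bay: go left to ivy.
    At ivy: go left to moss.
      moss is a leaf — visit moss.
    Visit ivy.
    At ivy: go right to poppy.
      At poppy: go left to fir.
        At fir: no left child.
        Visit fir.
        At fir: go right to aster.
          aster is a leaf — visit aster.
      Visit poppy.
      At poppy: go right to teak.
        teak is a leaf — visit teak.
  Visit bay.
  At bay: go right to elm.
    At elm: no left child.
    Visit elm.
    At elm: go right to pear.
      At pear: no left child.
      Visit pear.
      At pear: go right to lily.
        At lily: no left child.
        Visit lily.
        At lily: go right to kale.
          kale is a leaf — visit kale.
Visit iris.
At iris: go right to rye.
  At rye: go left to ash.
    At ash: go left to sage.
      sage is a leaf — visit sage.
    Visit ash.
    At ash: no right child.
  Visit rye.
  At rye: go right to mint.
    mint is a leaf — visit mint.
Full in-order sequence: moss, ivy, fir, aster, poppy, teak, bay, elm, pear, lily, kale, iris, sage, ash, rye, mint.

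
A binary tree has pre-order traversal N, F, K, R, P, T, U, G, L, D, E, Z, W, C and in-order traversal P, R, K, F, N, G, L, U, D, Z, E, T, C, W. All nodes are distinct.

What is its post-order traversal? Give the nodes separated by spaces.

P R K F L G Z E D U C W T N

The first element of pre-order is the root; it splits in-order into left and right subtrees.
Root N: left subtree has 4 nodes {P, R, K, F}, right has 9 {G, L, U, D, Z, E, T, C, W}.
  Root F: left subtree has 3 nodes {P, R, K}, right has 0 { }.
    Root K: left subtree has 2 nodes {P, R}, right has 0 { }.
      Root R: left subtree has 1 node {P}, right has 0 { }.
  Root T: left subtree has 6 nodes {G, L, U, D, Z, E}, right has 2 {C, W}.
    Root U: left subtree has 2 nodes {G, L}, right has 3 {D, Z, E}.
      Root G: left subtree has 0 nodes { }, right has 1 {L}.
      Root D: left subtree has 0 nodes { }, right has 2 {Z, E}.
        Root E: left subtree has 1 node {Z}, right has 0 { }.
    Root W: left subtree has 1 node {C}, right has 0 { }.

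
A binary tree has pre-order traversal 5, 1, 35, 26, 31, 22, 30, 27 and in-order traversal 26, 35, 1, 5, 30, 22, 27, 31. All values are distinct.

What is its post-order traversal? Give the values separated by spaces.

26 35 1 30 27 22 31 5

The first element of pre-order is the root; it splits in-order into left and right subtrees.
Root 5: left subtree has 3 nodes {26, 35, 1}, right has 4 {30, 22, 27, 31}.
  Root 1: left subtree has 2 nodes {26, 35}, right has 0 { }.
    Root 35: left subtree has 1 node {26}, right has 0 { }.
  Root 31: left subtree has 3 nodes {30, 22, 27}, right has 0 { }.
    Root 22: left subtree has 1 node {30}, right has 1 {27}.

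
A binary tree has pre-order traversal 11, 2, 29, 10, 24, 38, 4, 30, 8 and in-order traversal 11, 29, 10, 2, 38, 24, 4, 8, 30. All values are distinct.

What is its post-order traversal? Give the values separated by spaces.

The first element of pre-order is the root; it splits in-order into left and right subtrees.
Root 11: left subtree has 0 nodes { }, right has 8 {29, 10, 2, 38, 24, 4, 8, 30}.
  Root 2: left subtree has 2 nodes {29, 10}, right has 5 {38, 24, 4, 8, 30}.
    Root 29: left subtree has 0 nodes { }, right has 1 {10}.
    Root 24: left subtree has 1 node {38}, right has 3 {4, 8, 30}.
      Root 4: left subtree has 0 nodes { }, right has 2 {8, 30}.
        Root 30: left subtree has 1 node {8}, right has 0 { }.

10 29 38 8 30 4 24 2 11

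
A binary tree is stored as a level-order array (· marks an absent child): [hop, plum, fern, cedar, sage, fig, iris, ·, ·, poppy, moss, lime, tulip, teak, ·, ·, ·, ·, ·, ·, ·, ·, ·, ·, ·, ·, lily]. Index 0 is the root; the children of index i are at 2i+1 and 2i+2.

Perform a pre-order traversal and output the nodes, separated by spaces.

Pre-order visits the node, then its left subtree, then its right subtree.
Visit hop.
At hop: go left to plum.
  Visit plum.
  At plum: go left to cedar.
    cedar is a leaf — visit cedar.
  At plum: go right to sage.
    Visit sage.
    At sage: go left to poppy.
      poppy is a leaf — visit poppy.
    At sage: go right to moss.
      moss is a leaf — visit moss.
At hop: go right to fern.
  Visit fern.
  At fern: go left to fig.
    Visit fig.
    At fig: go left to lime.
      lime is a leaf — visit lime.
    At fig: go right to tulip.
      Visit tulip.
      At tulip: no left child.
      At tulip: go right to lily.
        lily is a leaf — visit lily.
  At fern: go right to iris.
    Visit iris.
    At iris: go left to teak.
      teak is a leaf — visit teak.
    At iris: no right child.

hop plum cedar sage poppy moss fern fig lime tulip lily iris teak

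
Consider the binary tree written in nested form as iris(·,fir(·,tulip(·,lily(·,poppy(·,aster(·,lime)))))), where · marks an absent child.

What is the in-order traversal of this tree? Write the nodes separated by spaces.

In-order visits the left subtree, then the node, then the right subtree.
At iris: no left child.
Visit iris.
At iris: go right to fir.
  At fir: no left child.
  Visit fir.
  At fir: go right to tulip.
    At tulip: no left child.
    Visit tulip.
    At tulip: go right to lily.
      At lily: no left child.
      Visit lily.
      At lily: go right to poppy.
        At poppy: no left child.
        Visit poppy.
        At poppy: go right to aster.
          At aster: no left child.
          Visit aster.
          At aster: go right to lime.
            lime is a leaf — visit lime.

iris fir tulip lily poppy aster lime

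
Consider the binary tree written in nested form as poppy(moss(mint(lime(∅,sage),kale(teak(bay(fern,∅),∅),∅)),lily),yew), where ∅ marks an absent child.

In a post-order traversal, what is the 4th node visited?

bay

Post-order visits the left subtree, then the right subtree, then the node.
At poppy: go left to moss.
  At moss: go left to mint.
    At mint: go left to lime.
      At lime: no left child.
      At lime: go right to sage.
        sage is a leaf — visit sage.
      Visit lime.
    At mint: go right to kale.
      At kale: go left to teak.
        At teak: go left to bay.
          At bay: go left to fern.
            fern is a leaf — visit fern.
          At bay: no right child.
          Visit bay.
        At teak: no right child.
        Visit teak.
      At kale: no right child.
      Visit kale.
    Visit mint.
  At moss: go right to lily.
    lily is a leaf — visit lily.
  Visit moss.
At poppy: go right to yew.
  yew is a leaf — visit yew.
Visit poppy.
Full post-order sequence: sage, lime, fern, bay, teak, kale, mint, lily, moss, yew, poppy.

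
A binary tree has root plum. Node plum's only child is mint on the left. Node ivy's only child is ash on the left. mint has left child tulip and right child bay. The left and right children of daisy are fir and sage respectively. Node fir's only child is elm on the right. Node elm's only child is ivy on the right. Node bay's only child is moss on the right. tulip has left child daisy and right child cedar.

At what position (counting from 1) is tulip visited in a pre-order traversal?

Pre-order visits the node, then its left subtree, then its right subtree.
Visit plum.
At plum: go left to mint.
  Visit mint.
  At mint: go left to tulip.
    Visit tulip.
    At tulip: go left to daisy.
      Visit daisy.
      At daisy: go left to fir.
        Visit fir.
        At fir: no left child.
        At fir: go right to elm.
          Visit elm.
          At elm: no left child.
          At elm: go right to ivy.
            Visit ivy.
            At ivy: go left to ash.
              ash is a leaf — visit ash.
            At ivy: no right child.
      At daisy: go right to sage.
        sage is a leaf — visit sage.
    At tulip: go right to cedar.
      cedar is a leaf — visit cedar.
  At mint: go right to bay.
    Visit bay.
    At bay: no left child.
    At bay: go right to moss.
      moss is a leaf — visit moss.
At plum: no right child.
Full pre-order sequence: plum, mint, tulip, daisy, fir, elm, ivy, ash, sage, cedar, bay, moss.

3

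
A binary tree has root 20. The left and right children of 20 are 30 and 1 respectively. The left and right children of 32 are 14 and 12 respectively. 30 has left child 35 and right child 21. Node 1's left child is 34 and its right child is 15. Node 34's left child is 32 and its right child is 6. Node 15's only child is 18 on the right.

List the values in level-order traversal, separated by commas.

20, 30, 1, 35, 21, 34, 15, 32, 6, 18, 14, 12

Level-order visits nodes level by level from the root, left to right within each level.
Level 0: 20
Level 1: 30, 1
Level 2: 35, 21, 34, 15
Level 3: 32, 6, 18
Level 4: 14, 12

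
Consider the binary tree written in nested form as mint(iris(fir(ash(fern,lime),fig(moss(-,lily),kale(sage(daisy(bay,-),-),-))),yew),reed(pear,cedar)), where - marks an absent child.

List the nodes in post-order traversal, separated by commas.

Post-order visits the left subtree, then the right subtree, then the node.
At mint: go left to iris.
  At iris: go left to fir.
    At fir: go left to ash.
      At ash: go left to fern.
        fern is a leaf — visit fern.
      At ash: go right to lime.
        lime is a leaf — visit lime.
      Visit ash.
    At fir: go right to fig.
      At fig: go left to moss.
        At moss: no left child.
        At moss: go right to lily.
          lily is a leaf — visit lily.
        Visit moss.
      At fig: go right to kale.
        At kale: go left to sage.
          At sage: go left to daisy.
            At daisy: go left to bay.
              bay is a leaf — visit bay.
            At daisy: no right child.
            Visit daisy.
          At sage: no right child.
          Visit sage.
        At kale: no right child.
        Visit kale.
      Visit fig.
    Visit fir.
  At iris: go right to yew.
    yew is a leaf — visit yew.
  Visit iris.
At mint: go right to reed.
  At reed: go left to pear.
    pear is a leaf — visit pear.
  At reed: go right to cedar.
    cedar is a leaf — visit cedar.
  Visit reed.
Visit mint.

fern, lime, ash, lily, moss, bay, daisy, sage, kale, fig, fir, yew, iris, pear, cedar, reed, mint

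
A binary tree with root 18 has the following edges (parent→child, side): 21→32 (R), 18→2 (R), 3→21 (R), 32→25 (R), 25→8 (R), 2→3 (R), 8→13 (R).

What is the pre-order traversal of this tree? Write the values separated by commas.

18, 2, 3, 21, 32, 25, 8, 13

Pre-order visits the node, then its left subtree, then its right subtree.
Visit 18.
At 18: no left child.
At 18: go right to 2.
  Visit 2.
  At 2: no left child.
  At 2: go right to 3.
    Visit 3.
    At 3: no left child.
    At 3: go right to 21.
      Visit 21.
      At 21: no left child.
      At 21: go right to 32.
        Visit 32.
        At 32: no left child.
        At 32: go right to 25.
          Visit 25.
          At 25: no left child.
          At 25: go right to 8.
            Visit 8.
            At 8: no left child.
            At 8: go right to 13.
              13 is a leaf — visit 13.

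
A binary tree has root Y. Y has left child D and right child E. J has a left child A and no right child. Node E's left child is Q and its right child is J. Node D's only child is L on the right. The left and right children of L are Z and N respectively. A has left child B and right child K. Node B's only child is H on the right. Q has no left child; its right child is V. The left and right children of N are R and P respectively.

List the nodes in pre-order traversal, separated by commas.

Y, D, L, Z, N, R, P, E, Q, V, J, A, B, H, K

Pre-order visits the node, then its left subtree, then its right subtree.
Visit Y.
At Y: go left to D.
  Visit D.
  At D: no left child.
  At D: go right to L.
    Visit L.
    At L: go left to Z.
      Z is a leaf — visit Z.
    At L: go right to N.
      Visit N.
      At N: go left to R.
        R is a leaf — visit R.
      At N: go right to P.
        P is a leaf — visit P.
At Y: go right to E.
  Visit E.
  At E: go left to Q.
    Visit Q.
    At Q: no left child.
    At Q: go right to V.
      V is a leaf — visit V.
  At E: go right to J.
    Visit J.
    At J: go left to A.
      Visit A.
      At A: go left to B.
        Visit B.
        At B: no left child.
        At B: go right to H.
          H is a leaf — visit H.
      At A: go right to K.
        K is a leaf — visit K.
    At J: no right child.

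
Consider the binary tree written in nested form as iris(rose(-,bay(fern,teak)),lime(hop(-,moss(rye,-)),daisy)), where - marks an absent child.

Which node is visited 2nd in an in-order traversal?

In-order visits the left subtree, then the node, then the right subtree.
At iris: go left to rose.
  At rose: no left child.
  Visit rose.
  At rose: go right to bay.
    At bay: go left to fern.
      fern is a leaf — visit fern.
    Visit bay.
    At bay: go right to teak.
      teak is a leaf — visit teak.
Visit iris.
At iris: go right to lime.
  At lime: go left to hop.
    At hop: no left child.
    Visit hop.
    At hop: go right to moss.
      At moss: go left to rye.
        rye is a leaf — visit rye.
      Visit moss.
      At moss: no right child.
  Visit lime.
  At lime: go right to daisy.
    daisy is a leaf — visit daisy.
Full in-order sequence: rose, fern, bay, teak, iris, hop, rye, moss, lime, daisy.

fern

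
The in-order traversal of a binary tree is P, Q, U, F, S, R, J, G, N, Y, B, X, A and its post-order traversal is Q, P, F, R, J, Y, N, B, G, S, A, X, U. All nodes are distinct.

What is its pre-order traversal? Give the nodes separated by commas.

The last element of post-order is the root; it splits in-order into left and right subtrees.
Root U: left subtree has 2 nodes {P, Q}, right has 10 {F, S, R, J, G, N, Y, B, X, A}.
  Root P: left subtree has 0 nodes { }, right has 1 {Q}.
  Root X: left subtree has 8 nodes {F, S, R, J, G, N, Y, B}, right has 1 {A}.
    Root S: left subtree has 1 node {F}, right has 6 {R, J, G, N, Y, B}.
      Root G: left subtree has 2 nodes {R, J}, right has 3 {N, Y, B}.
        Root J: left subtree has 1 node {R}, right has 0 { }.
        Root B: left subtree has 2 nodes {N, Y}, right has 0 { }.
          Root N: left subtree has 0 nodes { }, right has 1 {Y}.

U, P, Q, X, S, F, G, J, R, B, N, Y, A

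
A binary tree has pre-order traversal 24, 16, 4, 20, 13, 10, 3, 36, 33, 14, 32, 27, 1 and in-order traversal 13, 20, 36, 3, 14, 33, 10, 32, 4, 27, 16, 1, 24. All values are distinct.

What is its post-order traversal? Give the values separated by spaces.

The first element of pre-order is the root; it splits in-order into left and right subtrees.
Root 24: left subtree has 12 nodes {13, 20, 36, 3, 14, 33, 10, 32, 4, 27, 16, 1}, right has 0 { }.
  Root 16: left subtree has 10 nodes {13, 20, 36, 3, 14, 33, 10, 32, 4, 27}, right has 1 {1}.
    Root 4: left subtree has 8 nodes {13, 20, 36, 3, 14, 33, 10, 32}, right has 1 {27}.
      Root 20: left subtree has 1 node {13}, right has 6 {36, 3, 14, 33, 10, 32}.
        Root 10: left subtree has 4 nodes {36, 3, 14, 33}, right has 1 {32}.
          Root 3: left subtree has 1 node {36}, right has 2 {14, 33}.
            Root 33: left subtree has 1 node {14}, right has 0 { }.

13 36 14 33 3 32 10 20 27 4 1 16 24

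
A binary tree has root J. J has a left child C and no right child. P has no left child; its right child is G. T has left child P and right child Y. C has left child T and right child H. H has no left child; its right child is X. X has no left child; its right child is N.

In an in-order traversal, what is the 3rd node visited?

T

In-order visits the left subtree, then the node, then the right subtree.
At J: go left to C.
  At C: go left to T.
    At T: go left to P.
      At P: no left child.
      Visit P.
      At P: go right to G.
        G is a leaf — visit G.
    Visit T.
    At T: go right to Y.
      Y is a leaf — visit Y.
  Visit C.
  At C: go right to H.
    At H: no left child.
    Visit H.
    At H: go right to X.
      At X: no left child.
      Visit X.
      At X: go right to N.
        N is a leaf — visit N.
Visit J.
At J: no right child.
Full in-order sequence: P, G, T, Y, C, H, X, N, J.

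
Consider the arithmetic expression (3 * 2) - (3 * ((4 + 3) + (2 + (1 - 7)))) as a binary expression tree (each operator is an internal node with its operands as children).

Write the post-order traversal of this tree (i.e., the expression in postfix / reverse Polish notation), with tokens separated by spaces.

Post-order on an expression tree gives postfix notation: for each operator, emit left operand, right operand, then the operator.

3 2 * 3 4 3 + 2 1 7 - + + * -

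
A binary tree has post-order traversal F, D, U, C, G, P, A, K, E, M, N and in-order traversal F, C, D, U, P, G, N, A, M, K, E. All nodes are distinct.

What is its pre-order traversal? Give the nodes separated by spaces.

The last element of post-order is the root; it splits in-order into left and right subtrees.
Root N: left subtree has 6 nodes {F, C, D, U, P, G}, right has 4 {A, M, K, E}.
  Root P: left subtree has 4 nodes {F, C, D, U}, right has 1 {G}.
    Root C: left subtree has 1 node {F}, right has 2 {D, U}.
      Root U: left subtree has 1 node {D}, right has 0 { }.
  Root M: left subtree has 1 node {A}, right has 2 {K, E}.
    Root E: left subtree has 1 node {K}, right has 0 { }.

N P C F U D G M A E K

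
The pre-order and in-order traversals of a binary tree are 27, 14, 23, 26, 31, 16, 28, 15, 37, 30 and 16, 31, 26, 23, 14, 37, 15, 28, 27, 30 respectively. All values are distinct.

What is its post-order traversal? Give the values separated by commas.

16, 31, 26, 23, 37, 15, 28, 14, 30, 27

The first element of pre-order is the root; it splits in-order into left and right subtrees.
Root 27: left subtree has 8 nodes {16, 31, 26, 23, 14, 37, 15, 28}, right has 1 {30}.
  Root 14: left subtree has 4 nodes {16, 31, 26, 23}, right has 3 {37, 15, 28}.
    Root 23: left subtree has 3 nodes {16, 31, 26}, right has 0 { }.
      Root 26: left subtree has 2 nodes {16, 31}, right has 0 { }.
        Root 31: left subtree has 1 node {16}, right has 0 { }.
    Root 28: left subtree has 2 nodes {37, 15}, right has 0 { }.
      Root 15: left subtree has 1 node {37}, right has 0 { }.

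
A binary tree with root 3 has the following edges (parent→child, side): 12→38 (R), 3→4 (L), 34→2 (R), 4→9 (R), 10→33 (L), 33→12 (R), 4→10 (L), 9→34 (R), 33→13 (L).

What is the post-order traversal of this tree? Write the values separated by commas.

Post-order visits the left subtree, then the right subtree, then the node.
At 3: go left to 4.
  At 4: go left to 10.
    At 10: go left to 33.
      At 33: go left to 13.
        13 is a leaf — visit 13.
      At 33: go right to 12.
        At 12: no left child.
        At 12: go right to 38.
          38 is a leaf — visit 38.
        Visit 12.
      Visit 33.
    At 10: no right child.
    Visit 10.
  At 4: go right to 9.
    At 9: no left child.
    At 9: go right to 34.
      At 34: no left child.
      At 34: go right to 2.
        2 is a leaf — visit 2.
      Visit 34.
    Visit 9.
  Visit 4.
At 3: no right child.
Visit 3.

13, 38, 12, 33, 10, 2, 34, 9, 4, 3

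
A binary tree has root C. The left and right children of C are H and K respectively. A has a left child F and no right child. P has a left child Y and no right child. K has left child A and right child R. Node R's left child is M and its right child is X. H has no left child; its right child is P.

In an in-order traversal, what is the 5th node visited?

In-order visits the left subtree, then the node, then the right subtree.
At C: go left to H.
  At H: no left child.
  Visit H.
  At H: go right to P.
    At P: go left to Y.
      Y is a leaf — visit Y.
    Visit P.
    At P: no right child.
Visit C.
At C: go right to K.
  At K: go left to A.
    At A: go left to F.
      F is a leaf — visit F.
    Visit A.
    At A: no right child.
  Visit K.
  At K: go right to R.
    At R: go left to M.
      M is a leaf — visit M.
    Visit R.
    At R: go right to X.
      X is a leaf — visit X.
Full in-order sequence: H, Y, P, C, F, A, K, M, R, X.

F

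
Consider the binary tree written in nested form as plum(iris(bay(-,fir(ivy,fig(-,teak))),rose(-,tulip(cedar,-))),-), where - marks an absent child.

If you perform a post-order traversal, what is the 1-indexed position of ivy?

1

Post-order visits the left subtree, then the right subtree, then the node.
At plum: go left to iris.
  At iris: go left to bay.
    At bay: no left child.
    At bay: go right to fir.
      At fir: go left to ivy.
        ivy is a leaf — visit ivy.
      At fir: go right to fig.
        At fig: no left child.
        At fig: go right to teak.
          teak is a leaf — visit teak.
        Visit fig.
      Visit fir.
    Visit bay.
  At iris: go right to rose.
    At rose: no left child.
    At rose: go right to tulip.
      At tulip: go left to cedar.
        cedar is a leaf — visit cedar.
      At tulip: no right child.
      Visit tulip.
    Visit rose.
  Visit iris.
At plum: no right child.
Visit plum.
Full post-order sequence: ivy, teak, fig, fir, bay, cedar, tulip, rose, iris, plum.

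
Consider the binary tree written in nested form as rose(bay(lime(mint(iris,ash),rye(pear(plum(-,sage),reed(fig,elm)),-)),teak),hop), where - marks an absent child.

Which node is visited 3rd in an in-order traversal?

ash

In-order visits the left subtree, then the node, then the right subtree.
At rose: go left to bay.
  At bay: go left to lime.
    At lime: go left to mint.
      At mint: go left to iris.
        iris is a leaf — visit iris.
      Visit mint.
      At mint: go right to ash.
        ash is a leaf — visit ash.
    Visit lime.
    At lime: go right to rye.
      At rye: go left to pear.
        At pear: go left to plum.
          At plum: no left child.
          Visit plum.
          At plum: go right to sage.
            sage is a leaf — visit sage.
        Visit pear.
        At pear: go right to reed.
          At reed: go left to fig.
            fig is a leaf — visit fig.
          Visit reed.
          At reed: go right to elm.
            elm is a leaf — visit elm.
      Visit rye.
      At rye: no right child.
  Visit bay.
  At bay: go right to teak.
    teak is a leaf — visit teak.
Visit rose.
At rose: go right to hop.
  hop is a leaf — visit hop.
Full in-order sequence: iris, mint, ash, lime, plum, sage, pear, fig, reed, elm, rye, bay, teak, rose, hop.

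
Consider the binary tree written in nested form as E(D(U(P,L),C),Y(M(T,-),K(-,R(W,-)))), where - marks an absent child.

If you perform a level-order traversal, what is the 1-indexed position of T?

Level-order visits nodes level by level from the root, left to right within each level.
Level 0: E
Level 1: D, Y
Level 2: U, C, M, K
Level 3: P, L, T, R
Level 4: W
Full level-order sequence: E, D, Y, U, C, M, K, P, L, T, R, W.

10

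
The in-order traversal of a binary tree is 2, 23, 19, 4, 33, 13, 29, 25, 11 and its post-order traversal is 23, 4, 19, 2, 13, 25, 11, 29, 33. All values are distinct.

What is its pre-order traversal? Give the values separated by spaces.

The last element of post-order is the root; it splits in-order into left and right subtrees.
Root 33: left subtree has 4 nodes {2, 23, 19, 4}, right has 4 {13, 29, 25, 11}.
  Root 2: left subtree has 0 nodes { }, right has 3 {23, 19, 4}.
    Root 19: left subtree has 1 node {23}, right has 1 {4}.
  Root 29: left subtree has 1 node {13}, right has 2 {25, 11}.
    Root 11: left subtree has 1 node {25}, right has 0 { }.

33 2 19 23 4 29 13 11 25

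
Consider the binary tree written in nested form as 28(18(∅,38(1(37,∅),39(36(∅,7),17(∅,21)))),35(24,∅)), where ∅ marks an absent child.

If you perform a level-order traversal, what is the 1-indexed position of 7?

11

Level-order visits nodes level by level from the root, left to right within each level.
Level 0: 28
Level 1: 18, 35
Level 2: 38, 24
Level 3: 1, 39
Level 4: 37, 36, 17
Level 5: 7, 21
Full level-order sequence: 28, 18, 35, 38, 24, 1, 39, 37, 36, 17, 7, 21.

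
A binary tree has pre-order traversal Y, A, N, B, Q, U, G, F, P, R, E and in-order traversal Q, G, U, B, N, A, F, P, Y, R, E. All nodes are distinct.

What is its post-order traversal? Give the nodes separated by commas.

G, U, Q, B, N, P, F, A, E, R, Y

The first element of pre-order is the root; it splits in-order into left and right subtrees.
Root Y: left subtree has 8 nodes {Q, G, U, B, N, A, F, P}, right has 2 {R, E}.
  Root A: left subtree has 5 nodes {Q, G, U, B, N}, right has 2 {F, P}.
    Root N: left subtree has 4 nodes {Q, G, U, B}, right has 0 { }.
      Root B: left subtree has 3 nodes {Q, G, U}, right has 0 { }.
        Root Q: left subtree has 0 nodes { }, right has 2 {G, U}.
          Root U: left subtree has 1 node {G}, right has 0 { }.
    Root F: left subtree has 0 nodes { }, right has 1 {P}.
  Root R: left subtree has 0 nodes { }, right has 1 {E}.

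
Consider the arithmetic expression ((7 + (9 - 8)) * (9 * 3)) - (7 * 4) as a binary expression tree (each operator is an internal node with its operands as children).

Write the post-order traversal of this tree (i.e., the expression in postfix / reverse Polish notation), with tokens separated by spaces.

Post-order on an expression tree gives postfix notation: for each operator, emit left operand, right operand, then the operator.

7 9 8 - + 9 3 * * 7 4 * -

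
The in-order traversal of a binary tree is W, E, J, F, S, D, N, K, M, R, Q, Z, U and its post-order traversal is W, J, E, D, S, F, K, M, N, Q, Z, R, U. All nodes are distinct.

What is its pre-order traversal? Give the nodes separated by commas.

U, R, N, F, E, W, J, S, D, M, K, Z, Q

The last element of post-order is the root; it splits in-order into left and right subtrees.
Root U: left subtree has 12 nodes {W, E, J, F, S, D, N, K, M, R, Q, Z}, right has 0 { }.
  Root R: left subtree has 9 nodes {W, E, J, F, S, D, N, K, M}, right has 2 {Q, Z}.
    Root N: left subtree has 6 nodes {W, E, J, F, S, D}, right has 2 {K, M}.
      Root F: left subtree has 3 nodes {W, E, J}, right has 2 {S, D}.
        Root E: left subtree has 1 node {W}, right has 1 {J}.
        Root S: left subtree has 0 nodes { }, right has 1 {D}.
      Root M: left subtree has 1 node {K}, right has 0 { }.
    Root Z: left subtree has 1 node {Q}, right has 0 { }.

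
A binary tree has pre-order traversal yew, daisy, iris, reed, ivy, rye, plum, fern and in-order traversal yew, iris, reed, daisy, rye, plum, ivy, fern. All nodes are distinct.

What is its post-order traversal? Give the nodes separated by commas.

The first element of pre-order is the root; it splits in-order into left and right subtrees.
Root yew: left subtree has 0 nodes { }, right has 7 {iris, reed, daisy, rye, plum, ivy, fern}.
  Root daisy: left subtree has 2 nodes {iris, reed}, right has 4 {rye, plum, ivy, fern}.
    Root iris: left subtree has 0 nodes { }, right has 1 {reed}.
    Root ivy: left subtree has 2 nodes {rye, plum}, right has 1 {fern}.
      Root rye: left subtree has 0 nodes { }, right has 1 {plum}.

reed, iris, plum, rye, fern, ivy, daisy, yew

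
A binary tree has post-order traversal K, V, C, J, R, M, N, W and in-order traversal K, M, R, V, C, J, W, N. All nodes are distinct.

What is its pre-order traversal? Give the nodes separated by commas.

The last element of post-order is the root; it splits in-order into left and right subtrees.
Root W: left subtree has 6 nodes {K, M, R, V, C, J}, right has 1 {N}.
  Root M: left subtree has 1 node {K}, right has 4 {R, V, C, J}.
    Root R: left subtree has 0 nodes { }, right has 3 {V, C, J}.
      Root J: left subtree has 2 nodes {V, C}, right has 0 { }.
        Root C: left subtree has 1 node {V}, right has 0 { }.

W, M, K, R, J, C, V, N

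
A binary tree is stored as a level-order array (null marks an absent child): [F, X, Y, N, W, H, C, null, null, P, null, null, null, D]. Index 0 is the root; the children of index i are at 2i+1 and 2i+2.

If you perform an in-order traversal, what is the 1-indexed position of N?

1

In-order visits the left subtree, then the node, then the right subtree.
At F: go left to X.
  At X: go left to N.
    N is a leaf — visit N.
  Visit X.
  At X: go right to W.
    At W: go left to P.
      P is a leaf — visit P.
    Visit W.
    At W: no right child.
Visit F.
At F: go right to Y.
  At Y: go left to H.
    H is a leaf — visit H.
  Visit Y.
  At Y: go right to C.
    At C: go left to D.
      D is a leaf — visit D.
    Visit C.
    At C: no right child.
Full in-order sequence: N, X, P, W, F, H, Y, D, C.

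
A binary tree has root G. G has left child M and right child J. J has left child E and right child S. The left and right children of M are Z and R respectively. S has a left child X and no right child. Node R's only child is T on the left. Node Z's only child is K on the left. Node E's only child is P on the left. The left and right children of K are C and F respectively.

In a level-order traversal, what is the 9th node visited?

Level-order visits nodes level by level from the root, left to right within each level.
Level 0: G
Level 1: M, J
Level 2: Z, R, E, S
Level 3: K, T, P, X
Level 4: C, F
Full level-order sequence: G, M, J, Z, R, E, S, K, T, P, X, C, F.

T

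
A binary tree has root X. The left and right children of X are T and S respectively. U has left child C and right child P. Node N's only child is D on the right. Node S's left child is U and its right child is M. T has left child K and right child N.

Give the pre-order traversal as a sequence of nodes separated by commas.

X, T, K, N, D, S, U, C, P, M

Pre-order visits the node, then its left subtree, then its right subtree.
Visit X.
At X: go left to T.
  Visit T.
  At T: go left to K.
    K is a leaf — visit K.
  At T: go right to N.
    Visit N.
    At N: no left child.
    At N: go right to D.
      D is a leaf — visit D.
At X: go right to S.
  Visit S.
  At S: go left to U.
    Visit U.
    At U: go left to C.
      C is a leaf — visit C.
    At U: go right to P.
      P is a leaf — visit P.
  At S: go right to M.
    M is a leaf — visit M.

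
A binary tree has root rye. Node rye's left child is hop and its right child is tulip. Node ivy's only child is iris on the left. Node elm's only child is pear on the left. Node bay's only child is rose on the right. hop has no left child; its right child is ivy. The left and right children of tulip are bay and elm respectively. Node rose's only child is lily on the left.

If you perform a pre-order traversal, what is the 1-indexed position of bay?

Pre-order visits the node, then its left subtree, then its right subtree.
Visit rye.
At rye: go left to hop.
  Visit hop.
  At hop: no left child.
  At hop: go right to ivy.
    Visit ivy.
    At ivy: go left to iris.
      iris is a leaf — visit iris.
    At ivy: no right child.
At rye: go right to tulip.
  Visit tulip.
  At tulip: go left to bay.
    Visit bay.
    At bay: no left child.
    At bay: go right to rose.
      Visit rose.
      At rose: go left to lily.
        lily is a leaf — visit lily.
      At rose: no right child.
  At tulip: go right to elm.
    Visit elm.
    At elm: go left to pear.
      pear is a leaf — visit pear.
    At elm: no right child.
Full pre-order sequence: rye, hop, ivy, iris, tulip, bay, rose, lily, elm, pear.

6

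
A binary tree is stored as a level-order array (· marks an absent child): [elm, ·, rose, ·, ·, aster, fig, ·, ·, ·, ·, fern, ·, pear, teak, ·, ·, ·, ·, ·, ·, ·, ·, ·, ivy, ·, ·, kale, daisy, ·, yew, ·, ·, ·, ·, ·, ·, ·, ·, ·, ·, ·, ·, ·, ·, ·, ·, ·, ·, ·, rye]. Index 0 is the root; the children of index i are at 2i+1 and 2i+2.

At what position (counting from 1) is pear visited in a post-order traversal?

Post-order visits the left subtree, then the right subtree, then the node.
At elm: no left child.
At elm: go right to rose.
  At rose: go left to aster.
    At aster: go left to fern.
      At fern: no left child.
      At fern: go right to ivy.
        At ivy: no left child.
        At ivy: go right to rye.
          rye is a leaf — visit rye.
        Visit ivy.
      Visit fern.
    At aster: no right child.
    Visit aster.
  At rose: go right to fig.
    At fig: go left to pear.
      At pear: go left to kale.
        kale is a leaf — visit kale.
      At pear: go right to daisy.
        daisy is a leaf — visit daisy.
      Visit pear.
    At fig: go right to teak.
      At teak: no left child.
      At teak: go right to yew.
        yew is a leaf — visit yew.
      Visit teak.
    Visit fig.
  Visit rose.
Visit elm.
Full post-order sequence: rye, ivy, fern, aster, kale, daisy, pear, yew, teak, fig, rose, elm.

7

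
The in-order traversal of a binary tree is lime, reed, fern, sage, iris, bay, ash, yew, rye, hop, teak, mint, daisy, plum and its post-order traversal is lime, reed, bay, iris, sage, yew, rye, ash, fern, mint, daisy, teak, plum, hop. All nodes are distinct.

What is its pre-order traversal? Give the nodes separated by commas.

hop, fern, reed, lime, ash, sage, iris, bay, rye, yew, plum, teak, daisy, mint

The last element of post-order is the root; it splits in-order into left and right subtrees.
Root hop: left subtree has 9 nodes {lime, reed, fern, sage, iris, bay, ash, yew, rye}, right has 4 {teak, mint, daisy, plum}.
  Root fern: left subtree has 2 nodes {lime, reed}, right has 6 {sage, iris, bay, ash, yew, rye}.
    Root reed: left subtree has 1 node {lime}, right has 0 { }.
    Root ash: left subtree has 3 nodes {sage, iris, bay}, right has 2 {yew, rye}.
      Root sage: left subtree has 0 nodes { }, right has 2 {iris, bay}.
        Root iris: left subtree has 0 nodes { }, right has 1 {bay}.
      Root rye: left subtree has 1 node {yew}, right has 0 { }.
  Root plum: left subtree has 3 nodes {teak, mint, daisy}, right has 0 { }.
    Root teak: left subtree has 0 nodes { }, right has 2 {mint, daisy}.
      Root daisy: left subtree has 1 node {mint}, right has 0 { }.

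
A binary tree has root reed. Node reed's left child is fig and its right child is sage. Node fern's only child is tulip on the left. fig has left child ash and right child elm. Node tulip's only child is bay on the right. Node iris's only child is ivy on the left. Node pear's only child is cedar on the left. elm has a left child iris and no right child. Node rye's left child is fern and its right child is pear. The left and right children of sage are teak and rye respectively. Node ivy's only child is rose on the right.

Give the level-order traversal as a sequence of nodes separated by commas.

reed, fig, sage, ash, elm, teak, rye, iris, fern, pear, ivy, tulip, cedar, rose, bay

Level-order visits nodes level by level from the root, left to right within each level.
Level 0: reed
Level 1: fig, sage
Level 2: ash, elm, teak, rye
Level 3: iris, fern, pear
Level 4: ivy, tulip, cedar
Level 5: rose, bay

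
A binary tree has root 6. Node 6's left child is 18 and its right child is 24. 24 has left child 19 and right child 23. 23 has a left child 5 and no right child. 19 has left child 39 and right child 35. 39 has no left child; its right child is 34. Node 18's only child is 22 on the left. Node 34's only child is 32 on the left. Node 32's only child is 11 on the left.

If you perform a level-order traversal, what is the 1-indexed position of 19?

Level-order visits nodes level by level from the root, left to right within each level.
Level 0: 6
Level 1: 18, 24
Level 2: 22, 19, 23
Level 3: 39, 35, 5
Level 4: 34
Level 5: 32
Level 6: 11
Full level-order sequence: 6, 18, 24, 22, 19, 23, 39, 35, 5, 34, 32, 11.

5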